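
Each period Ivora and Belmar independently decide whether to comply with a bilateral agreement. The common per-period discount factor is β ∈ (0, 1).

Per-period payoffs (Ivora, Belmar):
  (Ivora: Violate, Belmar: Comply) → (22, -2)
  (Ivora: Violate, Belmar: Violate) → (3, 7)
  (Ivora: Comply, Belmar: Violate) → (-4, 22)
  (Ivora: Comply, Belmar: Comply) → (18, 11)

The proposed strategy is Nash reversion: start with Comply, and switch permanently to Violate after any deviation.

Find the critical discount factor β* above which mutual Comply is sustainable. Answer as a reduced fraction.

11/15

For Ivora: deviation gain 22−18 = 4, per-period punishment loss 18−3 = 15. IC gives β ≥ 4/19.
For Belmar: gain 11, loss 4 per period, so β ≥ 11/15.
The tighter constraint is Belmar's, so cooperation needs β ≥ 11/15.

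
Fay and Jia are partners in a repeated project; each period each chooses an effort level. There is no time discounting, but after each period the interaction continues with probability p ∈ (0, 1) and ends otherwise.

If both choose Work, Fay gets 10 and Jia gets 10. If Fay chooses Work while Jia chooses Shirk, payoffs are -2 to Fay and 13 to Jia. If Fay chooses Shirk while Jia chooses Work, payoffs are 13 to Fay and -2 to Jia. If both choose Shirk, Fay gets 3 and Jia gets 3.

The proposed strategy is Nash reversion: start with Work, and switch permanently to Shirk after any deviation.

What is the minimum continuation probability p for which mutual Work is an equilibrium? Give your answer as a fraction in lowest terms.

With no time discounting, the continuation probability p plays the role of the discount factor.
Grim-trigger IC: 10/(1−p) ≥ 13 + 3p/(1−p) ⇒ p ≥ (13−10)/(13−3) = 3/10.

3/10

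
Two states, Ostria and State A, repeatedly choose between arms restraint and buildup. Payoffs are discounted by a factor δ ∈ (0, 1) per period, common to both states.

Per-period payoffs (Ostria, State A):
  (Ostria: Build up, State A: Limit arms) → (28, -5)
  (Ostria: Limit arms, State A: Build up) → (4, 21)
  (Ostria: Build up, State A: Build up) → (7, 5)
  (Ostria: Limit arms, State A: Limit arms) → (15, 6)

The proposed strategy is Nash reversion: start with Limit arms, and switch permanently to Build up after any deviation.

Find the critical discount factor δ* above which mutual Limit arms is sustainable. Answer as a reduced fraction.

Ostria: cooperation gives 15 each period; deviation gives 28 once then 7 forever.
  15/(1−δ) ≥ 28 + 7δ/(1−δ) ⇒ δ ≥ 13/21.
State A: cooperation gives 6 each period; deviation gives 21 once then 5 forever.
  δ ≥ 15/16.
Both must hold, so the binding constraint is State A's: δ ≥ 15/16.

15/16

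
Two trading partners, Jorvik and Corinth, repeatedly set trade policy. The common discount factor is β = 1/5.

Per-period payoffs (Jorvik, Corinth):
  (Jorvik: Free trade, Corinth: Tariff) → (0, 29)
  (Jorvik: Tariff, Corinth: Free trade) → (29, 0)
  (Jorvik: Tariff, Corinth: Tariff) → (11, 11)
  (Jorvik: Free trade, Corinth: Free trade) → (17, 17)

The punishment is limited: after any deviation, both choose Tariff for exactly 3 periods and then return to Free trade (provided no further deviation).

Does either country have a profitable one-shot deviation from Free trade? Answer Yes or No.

Comparing payoff streams over the 4 periods until play realigns: cooperate → 17(1+β+…+β^3); deviate → 29 + 11(β+…+β^3).
Cooperation is sustained iff (17−11)(β+…+β^3) ≥ 29−17.
β+…+β^3 = 1/5·(1−(1/5)^3)/(1−1/5) = 0.2480, and (29−17)/(17−11) = 2.0000.
0.2480 < 2.0000, so cooperation is not sustainable.

Yes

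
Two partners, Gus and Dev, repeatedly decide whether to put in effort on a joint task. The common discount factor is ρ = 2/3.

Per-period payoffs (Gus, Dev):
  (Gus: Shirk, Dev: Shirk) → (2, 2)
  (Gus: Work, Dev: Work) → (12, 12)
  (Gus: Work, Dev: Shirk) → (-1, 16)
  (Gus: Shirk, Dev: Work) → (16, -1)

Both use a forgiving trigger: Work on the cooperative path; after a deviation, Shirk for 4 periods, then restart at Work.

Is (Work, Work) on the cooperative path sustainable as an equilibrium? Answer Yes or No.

Comparing payoff streams over the 5 periods until play realigns: cooperate → 12(1+ρ+…+ρ^4); deviate → 16 + 2(ρ+…+ρ^4).
Cooperation is sustained iff (12−2)(ρ+…+ρ^4) ≥ 16−12.
ρ+…+ρ^4 = 2/3·(1−(2/3)^4)/(1−2/3) = 1.6049, and (16−12)/(12−2) = 0.4000.
1.6049 ≥ 0.4000, so cooperation is sustainable.

Yes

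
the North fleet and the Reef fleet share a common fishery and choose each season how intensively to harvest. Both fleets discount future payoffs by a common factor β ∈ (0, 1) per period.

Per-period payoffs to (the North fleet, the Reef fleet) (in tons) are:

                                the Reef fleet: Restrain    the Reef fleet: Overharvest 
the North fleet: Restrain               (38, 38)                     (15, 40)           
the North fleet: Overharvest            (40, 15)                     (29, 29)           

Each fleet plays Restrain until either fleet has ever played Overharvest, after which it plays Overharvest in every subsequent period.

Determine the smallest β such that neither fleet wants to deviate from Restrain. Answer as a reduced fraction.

One-period gain from deviating is 40 − 38 = 2. The loss is 38 − 29 = 9 in every subsequent period, with present value 9·β/(1−β).
Deviation is unprofitable when 9·β/(1−β) ≥ 2, i.e. β/(1−β) ≥ 2/9.
Equivalently β ≥ 2/(2+9) = 2/11.

2/11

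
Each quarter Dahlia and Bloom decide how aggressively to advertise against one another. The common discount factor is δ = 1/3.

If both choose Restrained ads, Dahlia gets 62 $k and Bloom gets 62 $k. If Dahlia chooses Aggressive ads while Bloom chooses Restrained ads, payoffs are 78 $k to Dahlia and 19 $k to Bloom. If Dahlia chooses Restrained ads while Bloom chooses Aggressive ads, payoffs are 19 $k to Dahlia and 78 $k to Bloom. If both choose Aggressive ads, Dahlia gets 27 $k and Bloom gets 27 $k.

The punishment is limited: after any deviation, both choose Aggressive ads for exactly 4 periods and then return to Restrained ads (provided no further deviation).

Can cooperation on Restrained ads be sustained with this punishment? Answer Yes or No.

Yes

A one-shot deviation gives 78 now, then 27 for 4 periods, then back to 62.
Gain from deviating: (78−62) today; loss: (62−27) in each of the next 4 periods.
No-deviation condition: (62−27)(δ+…+δ^4) ≥ 78−62, i.e. δ+…+δ^4 ≥ 16/35.
At δ = 1/3: δ+…+δ^4 = 0.4938 ≥ 0.4571.
So cooperation is sustainable.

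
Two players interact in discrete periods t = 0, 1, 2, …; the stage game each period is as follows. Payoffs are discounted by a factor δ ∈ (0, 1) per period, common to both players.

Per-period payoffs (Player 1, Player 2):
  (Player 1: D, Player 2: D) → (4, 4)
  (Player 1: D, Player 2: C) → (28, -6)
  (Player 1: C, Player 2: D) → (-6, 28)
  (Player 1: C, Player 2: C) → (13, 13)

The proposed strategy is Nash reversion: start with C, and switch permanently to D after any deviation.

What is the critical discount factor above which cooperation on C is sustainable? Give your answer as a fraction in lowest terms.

5/8

13/(1−δ) ≥ 28 + 4δ/(1−δ)
13 ≥ 28 − 24δ
δ ≥ 15/24 = 5/8.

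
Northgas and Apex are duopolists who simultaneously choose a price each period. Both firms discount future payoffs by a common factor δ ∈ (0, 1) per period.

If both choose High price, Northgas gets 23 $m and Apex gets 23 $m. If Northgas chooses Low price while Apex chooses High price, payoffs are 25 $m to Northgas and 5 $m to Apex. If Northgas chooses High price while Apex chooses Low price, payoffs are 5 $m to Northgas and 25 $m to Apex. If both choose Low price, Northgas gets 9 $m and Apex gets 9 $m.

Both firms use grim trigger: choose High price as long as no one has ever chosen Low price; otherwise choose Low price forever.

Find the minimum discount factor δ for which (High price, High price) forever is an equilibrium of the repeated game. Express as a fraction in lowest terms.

Cooperation forever yields 23 each period: 23/(1−δ).
Deviating yields 25 once, then 9 forever: 25 + 9δ/(1−δ).
No profitable deviation requires 23/(1−δ) ≥ 25 + 9δ/(1−δ).
Multiplying by (1−δ): 23 ≥ 25(1−δ) + 9δ = 25 − 16δ.
So 16δ ≥ 2, i.e. δ ≥ 2/16 = 1/8.

1/8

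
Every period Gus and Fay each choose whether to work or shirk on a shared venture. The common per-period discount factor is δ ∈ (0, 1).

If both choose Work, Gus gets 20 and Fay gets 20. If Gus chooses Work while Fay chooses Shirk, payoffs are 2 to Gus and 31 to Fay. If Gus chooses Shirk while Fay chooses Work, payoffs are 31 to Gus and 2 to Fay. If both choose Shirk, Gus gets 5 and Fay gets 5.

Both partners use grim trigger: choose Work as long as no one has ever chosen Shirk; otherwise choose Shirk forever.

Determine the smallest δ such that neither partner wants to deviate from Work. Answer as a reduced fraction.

11/26

One-period gain from deviating is 31 − 20 = 11. The loss is 20 − 5 = 15 in every subsequent period, with present value 15·δ/(1−δ).
Deviation is unprofitable when 15·δ/(1−δ) ≥ 11, i.e. δ/(1−δ) ≥ 11/15.
Equivalently δ ≥ 11/(11+15) = 11/26.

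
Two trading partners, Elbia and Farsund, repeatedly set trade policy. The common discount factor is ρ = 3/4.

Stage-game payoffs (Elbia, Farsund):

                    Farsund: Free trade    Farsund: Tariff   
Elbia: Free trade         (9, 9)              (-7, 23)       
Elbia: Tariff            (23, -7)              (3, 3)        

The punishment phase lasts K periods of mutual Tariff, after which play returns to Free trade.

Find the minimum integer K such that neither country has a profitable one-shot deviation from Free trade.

6

No profitable deviation requires (9−3)(ρ+…+ρ^K) ≥ 23−9, i.e. ρ+…+ρ^K ≥ 7/3 ≈ 2.3333.
With ρ = 3/4, the partial sums are K=1: 0.7500, K=2: 1.3125, K=3: 1.7344, K=4: 2.0508, K=5: 2.2881, K=6: 2.4661.
K = 6 is the first length at which the sum reaches 2.3333.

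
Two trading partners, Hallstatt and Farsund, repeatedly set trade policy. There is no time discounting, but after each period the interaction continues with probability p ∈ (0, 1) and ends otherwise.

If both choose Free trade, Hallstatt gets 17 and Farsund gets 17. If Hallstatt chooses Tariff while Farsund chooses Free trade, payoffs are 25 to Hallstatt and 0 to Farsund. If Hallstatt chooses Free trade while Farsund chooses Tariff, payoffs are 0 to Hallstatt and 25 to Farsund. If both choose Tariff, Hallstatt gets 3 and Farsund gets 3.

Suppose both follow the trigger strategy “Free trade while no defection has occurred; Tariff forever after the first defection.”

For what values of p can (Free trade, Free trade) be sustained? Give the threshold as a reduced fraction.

4/11

With no time discounting, the continuation probability p plays the role of the discount factor.
Grim-trigger IC: 17/(1−p) ≥ 25 + 3p/(1−p) ⇒ p ≥ (25−17)/(25−3) = 4/11.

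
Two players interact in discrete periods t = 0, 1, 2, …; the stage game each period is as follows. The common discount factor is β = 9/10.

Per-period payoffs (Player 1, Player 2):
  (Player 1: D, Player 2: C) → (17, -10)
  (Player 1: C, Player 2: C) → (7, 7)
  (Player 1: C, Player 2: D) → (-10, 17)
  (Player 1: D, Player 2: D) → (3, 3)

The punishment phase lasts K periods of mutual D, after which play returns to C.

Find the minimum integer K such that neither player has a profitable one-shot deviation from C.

4

No profitable deviation requires (7−3)(β+…+β^K) ≥ 17−7, i.e. β+…+β^K ≥ 5/2 ≈ 2.5000.
With β = 9/10, the partial sums are K=1: 0.9000, K=2: 1.7100, K=3: 2.4390, K=4: 3.0951.
K = 4 is the first length at which the sum reaches 2.5000.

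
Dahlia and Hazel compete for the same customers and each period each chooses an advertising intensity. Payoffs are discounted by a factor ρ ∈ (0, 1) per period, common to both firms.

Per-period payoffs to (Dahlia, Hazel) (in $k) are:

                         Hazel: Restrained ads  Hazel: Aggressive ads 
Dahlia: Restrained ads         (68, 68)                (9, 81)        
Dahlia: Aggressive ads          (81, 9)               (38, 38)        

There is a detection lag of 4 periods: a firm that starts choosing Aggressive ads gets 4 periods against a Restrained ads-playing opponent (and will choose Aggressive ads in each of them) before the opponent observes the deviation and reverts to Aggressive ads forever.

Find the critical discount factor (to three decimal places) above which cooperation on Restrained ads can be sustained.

0.742

A deviator earns 81 for 4 periods, then 38 forever; cooperating earns 68 forever. Multiplying the IC by (1−ρ):
68 ≥ 81(1−ρ^4) + 38ρ^4, so 43·ρ^4 ≥ 13 and ρ^4 ≥ 13/43.
ρ ≥ (13/43)^(1/4) ≈ 0.742.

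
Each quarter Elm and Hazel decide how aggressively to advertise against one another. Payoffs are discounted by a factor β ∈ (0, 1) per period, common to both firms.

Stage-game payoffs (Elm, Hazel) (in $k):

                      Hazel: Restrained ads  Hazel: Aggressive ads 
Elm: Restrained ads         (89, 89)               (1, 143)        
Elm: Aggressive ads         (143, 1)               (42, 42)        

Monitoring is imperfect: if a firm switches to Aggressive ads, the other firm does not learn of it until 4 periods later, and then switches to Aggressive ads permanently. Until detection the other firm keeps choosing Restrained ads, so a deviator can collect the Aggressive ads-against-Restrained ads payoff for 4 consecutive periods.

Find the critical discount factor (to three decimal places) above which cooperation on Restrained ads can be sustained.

0.855

Deviating for the 4 undetected periods gains 143−89 = 54 per period over cooperation, then loses 89−42 = 47 per period forever once punishment starts.
Gain: 54(1 + β + … + β^3); loss: 47·β^4/(1−β).
No profitable deviation ⇔ 54(1−β^4) ≤ 47·β^4, i.e. β^4 ≥ 54/(54+47) = 54/101.
Hence β ≥ (54/101)^(1/4) ≈ 0.855.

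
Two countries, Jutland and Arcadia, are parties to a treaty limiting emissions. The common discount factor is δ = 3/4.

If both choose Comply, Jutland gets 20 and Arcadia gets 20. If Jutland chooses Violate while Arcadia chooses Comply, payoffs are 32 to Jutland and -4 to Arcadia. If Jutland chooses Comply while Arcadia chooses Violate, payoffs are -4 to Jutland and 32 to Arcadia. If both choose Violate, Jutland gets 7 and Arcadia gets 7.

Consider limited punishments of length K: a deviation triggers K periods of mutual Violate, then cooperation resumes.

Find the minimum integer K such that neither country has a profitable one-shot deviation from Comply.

2

Need Σ_{k=1}^{K} δ^k ≥ (32−20)/(20−7) = 0.9231 at δ = 3/4.
At K = 1 the sum is 0.7500 < 0.9231; at K = 2 it is 1.3125 ≥ 0.9231.
So the minimum punishment length is K = 2.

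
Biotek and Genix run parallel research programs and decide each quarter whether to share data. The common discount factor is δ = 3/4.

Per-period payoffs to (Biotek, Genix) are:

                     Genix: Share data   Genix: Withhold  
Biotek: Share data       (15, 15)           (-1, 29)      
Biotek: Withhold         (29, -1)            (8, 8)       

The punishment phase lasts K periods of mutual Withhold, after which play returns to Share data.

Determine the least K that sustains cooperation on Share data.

4

Need Σ_{k=1}^{K} δ^k ≥ (29−15)/(15−8) = 2.0000 at δ = 3/4.
At K = 3 the sum is 1.7344 < 2.0000; at K = 4 it is 2.0508 ≥ 2.0000.
So the minimum punishment length is K = 4.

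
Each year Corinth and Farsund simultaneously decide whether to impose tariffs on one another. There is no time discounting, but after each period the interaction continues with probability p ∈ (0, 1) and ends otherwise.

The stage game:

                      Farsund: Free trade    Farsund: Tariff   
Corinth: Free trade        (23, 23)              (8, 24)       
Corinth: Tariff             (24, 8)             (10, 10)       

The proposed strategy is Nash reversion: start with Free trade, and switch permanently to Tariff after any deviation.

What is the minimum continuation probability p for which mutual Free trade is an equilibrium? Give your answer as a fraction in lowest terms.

1/14

With no time discounting, the continuation probability p plays the role of the discount factor.
Grim-trigger IC: 23/(1−p) ≥ 24 + 10p/(1−p) ⇒ p ≥ (24−23)/(24−10) = 1/14.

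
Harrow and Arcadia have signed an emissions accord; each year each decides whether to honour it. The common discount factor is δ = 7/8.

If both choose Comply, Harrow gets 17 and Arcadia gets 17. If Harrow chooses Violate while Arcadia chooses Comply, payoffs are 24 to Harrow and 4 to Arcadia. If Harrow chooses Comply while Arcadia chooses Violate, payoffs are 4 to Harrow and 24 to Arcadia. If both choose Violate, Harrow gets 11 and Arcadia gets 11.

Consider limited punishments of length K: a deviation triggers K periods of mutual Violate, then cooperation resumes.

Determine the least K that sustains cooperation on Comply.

Need Σ_{k=1}^{K} δ^k ≥ (24−17)/(17−11) = 1.1667 at δ = 7/8.
At K = 1 the sum is 0.8750 < 1.1667; at K = 2 it is 1.6406 ≥ 1.1667.
So the minimum punishment length is K = 2.

2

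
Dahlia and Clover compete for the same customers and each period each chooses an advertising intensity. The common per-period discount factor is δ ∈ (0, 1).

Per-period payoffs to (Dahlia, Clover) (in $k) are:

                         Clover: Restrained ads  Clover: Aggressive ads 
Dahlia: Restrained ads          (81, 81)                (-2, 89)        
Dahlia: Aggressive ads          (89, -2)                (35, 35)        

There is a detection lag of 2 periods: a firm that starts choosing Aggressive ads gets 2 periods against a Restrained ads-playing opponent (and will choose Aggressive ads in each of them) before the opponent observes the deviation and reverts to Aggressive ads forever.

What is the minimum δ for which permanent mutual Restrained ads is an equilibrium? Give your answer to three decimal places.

0.385

A deviator earns 89 for 2 periods, then 35 forever; cooperating earns 81 forever. Multiplying the IC by (1−δ):
81 ≥ 89(1−δ^2) + 35δ^2, so 54·δ^2 ≥ 8 and δ^2 ≥ 4/27.
δ ≥ (4/27)^(1/2) ≈ 0.385.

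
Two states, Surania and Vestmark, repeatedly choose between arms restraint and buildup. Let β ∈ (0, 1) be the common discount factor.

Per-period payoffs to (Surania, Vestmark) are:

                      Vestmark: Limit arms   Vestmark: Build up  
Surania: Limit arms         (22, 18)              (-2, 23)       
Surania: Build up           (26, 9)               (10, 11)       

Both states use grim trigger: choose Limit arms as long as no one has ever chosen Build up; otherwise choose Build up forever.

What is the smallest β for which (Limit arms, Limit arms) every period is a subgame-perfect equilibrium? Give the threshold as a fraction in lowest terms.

5/12

Surania's threshold: (26−22)/(26−10) = 1/4.
Vestmark's threshold: (23−18)/(23−11) = 5/12.
1/4 < 5/12, so Vestmark binds and β* = 5/12.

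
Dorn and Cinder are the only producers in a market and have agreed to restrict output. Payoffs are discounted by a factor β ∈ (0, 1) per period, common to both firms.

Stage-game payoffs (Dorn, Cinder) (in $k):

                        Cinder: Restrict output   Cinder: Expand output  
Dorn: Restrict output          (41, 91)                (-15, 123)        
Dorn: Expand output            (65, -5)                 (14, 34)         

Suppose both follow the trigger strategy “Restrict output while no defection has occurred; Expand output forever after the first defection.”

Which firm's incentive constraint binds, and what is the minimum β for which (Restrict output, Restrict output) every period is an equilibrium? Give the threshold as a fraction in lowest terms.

Dorn: cooperation gives 41 each period; deviation gives 65 once then 14 forever.
  41/(1−β) ≥ 65 + 14β/(1−β) ⇒ β ≥ 24/51 = 8/17.
Cinder: cooperation gives 91 each period; deviation gives 123 once then 34 forever.
  β ≥ 32/89.
Both must hold, so the binding constraint is Dorn's: β ≥ 8/17.

Dorn; β ≥ 8/17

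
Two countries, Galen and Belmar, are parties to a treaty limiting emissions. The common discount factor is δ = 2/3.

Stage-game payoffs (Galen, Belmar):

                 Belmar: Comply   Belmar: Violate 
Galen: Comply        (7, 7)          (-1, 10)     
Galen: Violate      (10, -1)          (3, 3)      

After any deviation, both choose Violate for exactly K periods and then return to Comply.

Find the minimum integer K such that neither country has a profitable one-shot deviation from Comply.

No profitable deviation requires (7−3)(δ+…+δ^K) ≥ 10−7, i.e. δ+…+δ^K ≥ 3/4 ≈ 0.7500.
With δ = 2/3, the partial sums are K=1: 0.6667, K=2: 1.1111.
K = 2 is the first length at which the sum reaches 0.7500.

2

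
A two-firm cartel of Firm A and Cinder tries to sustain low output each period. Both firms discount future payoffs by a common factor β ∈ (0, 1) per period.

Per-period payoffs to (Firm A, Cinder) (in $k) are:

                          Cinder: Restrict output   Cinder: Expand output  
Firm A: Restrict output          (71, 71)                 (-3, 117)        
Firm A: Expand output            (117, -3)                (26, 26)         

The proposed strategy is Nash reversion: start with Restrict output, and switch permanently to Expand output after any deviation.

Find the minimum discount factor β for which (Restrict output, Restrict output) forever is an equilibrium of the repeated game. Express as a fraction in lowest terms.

46/91

Cooperation forever yields 71 each period: 71/(1−β).
Deviating yields 117 once, then 26 forever: 117 + 26β/(1−β).
No profitable deviation requires 71/(1−β) ≥ 117 + 26β/(1−β).
Multiplying by (1−β): 71 ≥ 117(1−β) + 26β = 117 − 91β.
So 91β ≥ 46, i.e. β ≥ 46/91.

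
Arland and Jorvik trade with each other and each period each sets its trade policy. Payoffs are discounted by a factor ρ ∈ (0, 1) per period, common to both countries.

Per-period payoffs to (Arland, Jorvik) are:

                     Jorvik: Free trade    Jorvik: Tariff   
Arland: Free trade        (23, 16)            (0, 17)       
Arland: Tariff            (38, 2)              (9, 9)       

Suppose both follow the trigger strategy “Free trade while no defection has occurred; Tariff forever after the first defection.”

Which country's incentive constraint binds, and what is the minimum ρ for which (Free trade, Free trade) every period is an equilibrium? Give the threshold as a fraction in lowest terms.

Arland: cooperation gives 23 each period; deviation gives 38 once then 9 forever.
  23/(1−ρ) ≥ 38 + 9ρ/(1−ρ) ⇒ ρ ≥ 15/29.
Jorvik: cooperation gives 16 each period; deviation gives 17 once then 9 forever.
  ρ ≥ 1/8.
Both must hold, so the binding constraint is Arland's: ρ ≥ 15/29.

Arland; ρ ≥ 15/29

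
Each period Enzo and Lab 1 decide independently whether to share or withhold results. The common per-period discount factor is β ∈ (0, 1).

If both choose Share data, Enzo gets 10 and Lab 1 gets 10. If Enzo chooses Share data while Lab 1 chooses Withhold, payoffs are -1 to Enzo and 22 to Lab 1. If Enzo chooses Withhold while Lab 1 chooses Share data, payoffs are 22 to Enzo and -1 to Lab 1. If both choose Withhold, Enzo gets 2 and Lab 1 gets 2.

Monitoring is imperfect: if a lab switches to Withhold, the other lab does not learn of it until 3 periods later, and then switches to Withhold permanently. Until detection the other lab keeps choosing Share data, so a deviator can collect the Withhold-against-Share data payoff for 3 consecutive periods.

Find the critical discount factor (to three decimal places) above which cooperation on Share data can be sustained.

A deviator earns 22 for 3 periods, then 2 forever; cooperating earns 10 forever. Multiplying the IC by (1−β):
10 ≥ 22(1−β^3) + 2β^3, so 20·β^3 ≥ 12 and β^3 ≥ 3/5.
β ≥ (3/5)^(1/3) ≈ 0.843.

0.843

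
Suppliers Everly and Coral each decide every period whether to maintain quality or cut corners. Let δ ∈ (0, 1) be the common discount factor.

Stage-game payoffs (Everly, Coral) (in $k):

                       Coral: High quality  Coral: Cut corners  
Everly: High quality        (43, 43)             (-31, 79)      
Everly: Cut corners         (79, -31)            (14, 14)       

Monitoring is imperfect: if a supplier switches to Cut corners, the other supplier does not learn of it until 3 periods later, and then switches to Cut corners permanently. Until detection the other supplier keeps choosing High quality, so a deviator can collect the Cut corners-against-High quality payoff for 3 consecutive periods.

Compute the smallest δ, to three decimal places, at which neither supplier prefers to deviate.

Deviating for the 3 undetected periods gains 79−43 = 36 per period over cooperation, then loses 43−14 = 29 per period forever once punishment starts.
Gain: 36(1 + δ + … + δ^2); loss: 29·δ^3/(1−δ).
No profitable deviation ⇔ 36(1−δ^3) ≤ 29·δ^3, i.e. δ^3 ≥ 36/(36+29) = 36/65.
Hence δ ≥ (36/65)^(1/3) ≈ 0.821.

0.821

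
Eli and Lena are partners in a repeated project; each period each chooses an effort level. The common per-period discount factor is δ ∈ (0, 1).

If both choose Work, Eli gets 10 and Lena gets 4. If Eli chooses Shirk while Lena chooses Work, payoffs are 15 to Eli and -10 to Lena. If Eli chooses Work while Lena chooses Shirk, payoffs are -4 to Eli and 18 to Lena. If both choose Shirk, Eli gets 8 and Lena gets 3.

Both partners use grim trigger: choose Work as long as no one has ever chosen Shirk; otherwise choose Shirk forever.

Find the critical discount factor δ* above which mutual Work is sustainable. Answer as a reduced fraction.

Eli: cooperation gives 10 each period; deviation gives 15 once then 8 forever.
  10/(1−δ) ≥ 15 + 8δ/(1−δ) ⇒ δ ≥ 5/7.
Lena: cooperation gives 4 each period; deviation gives 18 once then 3 forever.
  δ ≥ 14/15.
Both must hold, so the binding constraint is Lena's: δ ≥ 14/15.

14/15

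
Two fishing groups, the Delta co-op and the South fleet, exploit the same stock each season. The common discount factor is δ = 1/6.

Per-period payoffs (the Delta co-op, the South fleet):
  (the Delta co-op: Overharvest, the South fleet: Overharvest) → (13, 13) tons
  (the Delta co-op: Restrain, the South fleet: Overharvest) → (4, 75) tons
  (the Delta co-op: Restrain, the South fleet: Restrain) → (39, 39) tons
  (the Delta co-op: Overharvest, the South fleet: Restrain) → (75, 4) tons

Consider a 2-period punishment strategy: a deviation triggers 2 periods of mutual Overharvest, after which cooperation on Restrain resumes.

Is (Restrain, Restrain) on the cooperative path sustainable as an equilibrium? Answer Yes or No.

No

Comparing payoff streams over the 3 periods until play realigns: cooperate → 39(1+δ+…+δ^2); deviate → 75 + 13(δ+…+δ^2).
Cooperation is sustained iff (39−13)(δ+…+δ^2) ≥ 75−39.
δ+…+δ^2 = 1/6·(1−(1/6)^2)/(1−1/6) = 0.1944, and (75−39)/(39−13) = 1.3846.
0.1944 < 1.3846, so cooperation is not sustainable.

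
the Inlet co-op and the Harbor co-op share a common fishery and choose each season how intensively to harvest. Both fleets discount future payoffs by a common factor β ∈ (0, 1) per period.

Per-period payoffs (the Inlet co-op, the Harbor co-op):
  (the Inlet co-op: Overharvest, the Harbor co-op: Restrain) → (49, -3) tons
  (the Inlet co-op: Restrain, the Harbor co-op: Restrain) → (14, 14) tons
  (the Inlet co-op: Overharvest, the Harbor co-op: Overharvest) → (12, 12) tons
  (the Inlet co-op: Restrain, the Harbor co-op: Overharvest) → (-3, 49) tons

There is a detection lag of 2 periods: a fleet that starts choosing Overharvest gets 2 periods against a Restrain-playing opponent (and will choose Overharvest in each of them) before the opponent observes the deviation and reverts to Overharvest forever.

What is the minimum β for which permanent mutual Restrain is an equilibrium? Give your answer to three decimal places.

The best deviation is to choose Overharvest for all 2 undetected periods, earning 49 each, then 12 forever once detected.
Deviation value: 49(1−β^2)/(1−β) + 12β^2/(1−β); cooperation value: 14/(1−β).
IC: 14 ≥ 49(1−β^2) + 12β^2 = 49 − 37β^2.
So β^2 ≥ 35/37, giving β ≥ (35/37)^(1/2) ≈ 0.973.

0.973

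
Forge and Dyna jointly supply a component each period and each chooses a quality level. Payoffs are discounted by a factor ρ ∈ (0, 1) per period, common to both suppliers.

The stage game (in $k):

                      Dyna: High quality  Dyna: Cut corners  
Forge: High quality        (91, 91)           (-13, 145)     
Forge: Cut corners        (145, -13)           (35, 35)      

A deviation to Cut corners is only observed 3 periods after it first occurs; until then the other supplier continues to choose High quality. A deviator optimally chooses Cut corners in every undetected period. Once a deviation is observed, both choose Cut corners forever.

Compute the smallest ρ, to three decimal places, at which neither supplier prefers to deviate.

0.789

Deviating for the 3 undetected periods gains 145−91 = 54 per period over cooperation, then loses 91−35 = 56 per period forever once punishment starts.
Gain: 54(1 + ρ + … + ρ^2); loss: 56·ρ^3/(1−ρ).
No profitable deviation ⇔ 54(1−ρ^3) ≤ 56·ρ^3, i.e. ρ^3 ≥ 54/(54+56) = 27/55.
Hence ρ ≥ (27/55)^(1/3) ≈ 0.789.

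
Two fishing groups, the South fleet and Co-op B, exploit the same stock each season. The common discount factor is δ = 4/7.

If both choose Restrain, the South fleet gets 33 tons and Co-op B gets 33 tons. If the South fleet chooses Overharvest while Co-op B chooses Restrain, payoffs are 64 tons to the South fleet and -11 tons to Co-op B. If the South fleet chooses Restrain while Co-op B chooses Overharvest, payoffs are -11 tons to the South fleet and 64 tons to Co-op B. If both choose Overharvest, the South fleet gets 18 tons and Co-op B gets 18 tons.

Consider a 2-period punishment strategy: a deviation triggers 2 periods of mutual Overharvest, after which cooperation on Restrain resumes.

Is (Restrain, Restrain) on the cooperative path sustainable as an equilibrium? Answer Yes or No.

Comparing payoff streams over the 3 periods until play realigns: cooperate → 33(1+δ+…+δ^2); deviate → 64 + 18(δ+…+δ^2).
Cooperation is sustained iff (33−18)(δ+…+δ^2) ≥ 64−33.
δ+…+δ^2 = 4/7·(1−(4/7)^2)/(1−4/7) = 0.8980, and (64−33)/(33−18) = 2.0667.
0.8980 < 2.0667, so cooperation is not sustainable.

No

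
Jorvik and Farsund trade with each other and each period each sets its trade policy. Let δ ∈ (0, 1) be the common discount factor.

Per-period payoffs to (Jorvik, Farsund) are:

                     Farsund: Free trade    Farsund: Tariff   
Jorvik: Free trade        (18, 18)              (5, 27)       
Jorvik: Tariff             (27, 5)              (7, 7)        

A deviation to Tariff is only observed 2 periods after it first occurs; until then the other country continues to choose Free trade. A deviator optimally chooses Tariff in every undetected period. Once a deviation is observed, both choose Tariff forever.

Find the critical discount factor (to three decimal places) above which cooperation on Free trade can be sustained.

A deviator earns 27 for 2 periods, then 7 forever; cooperating earns 18 forever. Multiplying the IC by (1−δ):
18 ≥ 27(1−δ^2) + 7δ^2, so 20·δ^2 ≥ 9 and δ^2 ≥ 9/20.
δ ≥ (9/20)^(1/2) ≈ 0.671.

0.671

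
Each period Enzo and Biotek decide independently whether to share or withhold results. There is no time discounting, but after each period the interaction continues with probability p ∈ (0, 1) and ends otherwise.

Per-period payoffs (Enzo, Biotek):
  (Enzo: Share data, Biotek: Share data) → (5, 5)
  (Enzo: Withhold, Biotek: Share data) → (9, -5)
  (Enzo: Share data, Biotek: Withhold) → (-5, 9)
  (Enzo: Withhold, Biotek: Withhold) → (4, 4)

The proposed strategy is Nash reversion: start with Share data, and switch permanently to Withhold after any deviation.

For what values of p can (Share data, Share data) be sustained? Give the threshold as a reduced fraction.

With no time discounting, the continuation probability p plays the role of the discount factor.
Grim-trigger IC: 5/(1−p) ≥ 9 + 4p/(1−p) ⇒ p ≥ (9−5)/(9−4) = 4/5.

4/5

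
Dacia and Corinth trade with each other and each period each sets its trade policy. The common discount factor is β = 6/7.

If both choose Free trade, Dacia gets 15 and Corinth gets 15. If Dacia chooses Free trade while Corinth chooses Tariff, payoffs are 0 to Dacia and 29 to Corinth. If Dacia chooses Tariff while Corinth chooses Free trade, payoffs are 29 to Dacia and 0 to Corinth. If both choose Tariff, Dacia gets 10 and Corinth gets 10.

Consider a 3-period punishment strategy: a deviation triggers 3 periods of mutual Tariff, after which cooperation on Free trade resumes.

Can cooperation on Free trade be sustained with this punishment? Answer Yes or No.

Comparing payoff streams over the 4 periods until play realigns: cooperate → 15(1+β+…+β^3); deviate → 29 + 10(β+…+β^3).
Cooperation is sustained iff (15−10)(β+…+β^3) ≥ 29−15.
β+…+β^3 = 6/7·(1−(6/7)^3)/(1−6/7) = 2.2216, and (29−15)/(15−10) = 2.8000.
2.2216 < 2.8000, so cooperation is not sustainable.

No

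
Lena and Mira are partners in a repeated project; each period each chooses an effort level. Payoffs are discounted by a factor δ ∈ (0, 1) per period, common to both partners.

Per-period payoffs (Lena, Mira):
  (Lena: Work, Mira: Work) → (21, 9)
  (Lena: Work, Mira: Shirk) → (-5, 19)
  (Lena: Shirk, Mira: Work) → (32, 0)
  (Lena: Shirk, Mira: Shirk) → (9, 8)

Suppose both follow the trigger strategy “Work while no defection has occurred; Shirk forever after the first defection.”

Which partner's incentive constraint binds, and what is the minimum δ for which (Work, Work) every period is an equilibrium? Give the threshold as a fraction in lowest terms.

Mira; δ ≥ 10/11

For Lena: deviation gain 32−21 = 11, per-period punishment loss 21−9 = 12. IC gives δ ≥ 11/23.
For Mira: gain 10, loss 1 per period, so δ ≥ 10/11.
The tighter constraint is Mira's, so cooperation needs δ ≥ 10/11.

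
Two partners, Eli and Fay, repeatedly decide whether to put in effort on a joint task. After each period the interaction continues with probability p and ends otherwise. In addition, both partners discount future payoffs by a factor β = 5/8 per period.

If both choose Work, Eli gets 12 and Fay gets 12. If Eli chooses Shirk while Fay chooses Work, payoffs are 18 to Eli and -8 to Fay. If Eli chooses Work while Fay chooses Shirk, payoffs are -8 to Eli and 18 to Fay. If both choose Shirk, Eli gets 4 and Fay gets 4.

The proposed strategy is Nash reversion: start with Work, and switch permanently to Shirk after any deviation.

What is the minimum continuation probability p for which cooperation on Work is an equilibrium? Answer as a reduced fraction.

With continuation probability p and discount β, the effective per-period discount factor is βp.
Grim-trigger IC: βp ≥ (18−12)/(18−4) = 3/7.
So p ≥ (3/7)/(5/8) = 24/35.

24/35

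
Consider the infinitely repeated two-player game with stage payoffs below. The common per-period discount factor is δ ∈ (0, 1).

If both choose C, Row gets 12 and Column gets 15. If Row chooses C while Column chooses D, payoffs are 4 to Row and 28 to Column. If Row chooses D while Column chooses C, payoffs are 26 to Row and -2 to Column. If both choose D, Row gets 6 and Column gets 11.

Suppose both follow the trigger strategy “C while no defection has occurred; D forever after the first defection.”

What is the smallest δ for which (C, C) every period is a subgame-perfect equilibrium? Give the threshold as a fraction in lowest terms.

13/17

Row: cooperation gives 12 each period; deviation gives 26 once then 6 forever.
  12/(1−δ) ≥ 26 + 6δ/(1−δ) ⇒ δ ≥ 14/20 = 7/10.
Column: cooperation gives 15 each period; deviation gives 28 once then 11 forever.
  δ ≥ 13/17.
Both must hold, so the binding constraint is Column's: δ ≥ 13/17.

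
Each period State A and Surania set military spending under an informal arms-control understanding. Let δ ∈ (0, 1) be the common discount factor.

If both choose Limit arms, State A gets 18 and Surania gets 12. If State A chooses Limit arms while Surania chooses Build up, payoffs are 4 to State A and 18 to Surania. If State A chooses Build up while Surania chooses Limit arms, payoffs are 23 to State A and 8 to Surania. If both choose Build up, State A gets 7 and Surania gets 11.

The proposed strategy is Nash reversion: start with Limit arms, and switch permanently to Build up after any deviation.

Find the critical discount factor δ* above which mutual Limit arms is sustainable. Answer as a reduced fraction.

State A: cooperation gives 18 each period; deviation gives 23 once then 7 forever.
  18/(1−δ) ≥ 23 + 7δ/(1−δ) ⇒ δ ≥ 5/16.
Surania: cooperation gives 12 each period; deviation gives 18 once then 11 forever.
  δ ≥ 6/7.
Both must hold, so the binding constraint is Surania's: δ ≥ 6/7.

6/7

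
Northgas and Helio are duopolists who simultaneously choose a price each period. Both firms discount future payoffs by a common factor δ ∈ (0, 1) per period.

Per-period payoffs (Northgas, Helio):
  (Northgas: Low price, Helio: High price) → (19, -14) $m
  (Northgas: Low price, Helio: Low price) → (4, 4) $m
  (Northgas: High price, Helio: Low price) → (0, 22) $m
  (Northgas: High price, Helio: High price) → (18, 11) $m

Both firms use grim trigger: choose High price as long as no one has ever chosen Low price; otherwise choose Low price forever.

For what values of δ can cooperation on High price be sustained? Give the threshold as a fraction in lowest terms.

Northgas's threshold: (19−18)/(19−4) = 1/15.
Helio's threshold: (22−11)/(22−4) = 11/18.
1/15 < 11/18, so Helio binds and δ* = 11/18.

11/18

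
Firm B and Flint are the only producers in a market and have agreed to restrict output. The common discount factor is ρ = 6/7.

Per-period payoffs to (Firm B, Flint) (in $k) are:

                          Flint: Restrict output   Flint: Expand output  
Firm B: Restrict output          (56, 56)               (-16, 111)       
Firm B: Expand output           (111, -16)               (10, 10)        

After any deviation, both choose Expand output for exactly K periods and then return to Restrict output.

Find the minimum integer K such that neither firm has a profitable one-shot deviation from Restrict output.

Need Σ_{k=1}^{K} ρ^k ≥ (111−56)/(56−10) = 1.1957 at ρ = 6/7.
At K = 1 the sum is 0.8571 < 1.1957; at K = 2 it is 1.5918 ≥ 1.1957.
So the minimum punishment length is K = 2.

2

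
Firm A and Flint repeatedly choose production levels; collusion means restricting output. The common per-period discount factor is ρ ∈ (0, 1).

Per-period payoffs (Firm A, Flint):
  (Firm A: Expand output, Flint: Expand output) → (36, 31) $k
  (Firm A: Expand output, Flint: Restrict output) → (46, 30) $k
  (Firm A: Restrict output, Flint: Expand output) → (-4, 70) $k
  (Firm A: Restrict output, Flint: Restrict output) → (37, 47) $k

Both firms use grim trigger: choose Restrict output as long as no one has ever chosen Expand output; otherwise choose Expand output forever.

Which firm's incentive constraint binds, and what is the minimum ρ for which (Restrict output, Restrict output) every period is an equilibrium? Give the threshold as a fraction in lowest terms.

For Firm A: deviation gain 46−37 = 9, per-period punishment loss 37−36 = 1. IC gives ρ ≥ 9/10.
For Flint: gain 23, loss 16 per period, so ρ ≥ 23/39.
The tighter constraint is Firm A's, so cooperation needs ρ ≥ 9/10.

Firm A; ρ ≥ 9/10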